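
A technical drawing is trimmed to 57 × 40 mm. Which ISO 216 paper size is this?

C9 (40 × 57 mm)

Aspect ratio 57/40 ≈ 1.425 — close to the ISO √2 ≈ 1.414.
In the C-series (envelope sizes, between A and B): C9 = 40 × 57 mm.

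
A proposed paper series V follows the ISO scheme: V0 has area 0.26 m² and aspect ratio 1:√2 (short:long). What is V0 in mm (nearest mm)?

Let the short side be w mm. Then w · w√2 = 0.26 m² = 260,000 mm².
w² = 260,000/√2, so w ≈ 428.8 mm; long side = w√2 ≈ 606.4 mm.

429 × 606 mm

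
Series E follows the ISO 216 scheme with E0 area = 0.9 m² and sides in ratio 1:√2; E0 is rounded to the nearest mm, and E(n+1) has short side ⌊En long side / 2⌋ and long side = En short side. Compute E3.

Let E0's short side be w mm. w · w√2 = 0.9 m² = 900,000 mm², so w ≈ 797.7 mm and w√2 ≈ 1128.2 mm → E0 = 798 × 1128 mm.
E1: ⌊1128/2⌋ × 798 = 564 × 798 mm
E2: ⌊798/2⌋ × 564 = 399 × 564 mm
E3: ⌊564/2⌋ × 399 = 282 × 399 mm

282 × 399 mm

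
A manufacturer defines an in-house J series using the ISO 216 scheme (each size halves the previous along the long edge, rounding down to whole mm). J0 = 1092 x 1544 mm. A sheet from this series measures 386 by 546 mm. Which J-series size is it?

J0: 1092 × 1544 mm
J1: 772 × 1092 mm
J2: 546 × 772 mm
J3: 386 × 546 mm
J4: 273 × 386 mm
→ matches J3.

J3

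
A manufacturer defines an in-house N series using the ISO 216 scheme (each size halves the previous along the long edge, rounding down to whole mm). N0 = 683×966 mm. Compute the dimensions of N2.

341 × 483 mm

N1: ⌊966/2⌋ × 683 = 483 × 683 mm
N2: ⌊683/2⌋ × 483 = 341 × 483 mm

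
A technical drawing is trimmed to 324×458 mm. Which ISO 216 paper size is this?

Aspect ratio 458/324 ≈ 1.414 — close to the ISO √2 ≈ 1.414.
In the C-series (envelope sizes, between A and B): C3 = 324 × 458 mm.

C3 (324 × 458 mm)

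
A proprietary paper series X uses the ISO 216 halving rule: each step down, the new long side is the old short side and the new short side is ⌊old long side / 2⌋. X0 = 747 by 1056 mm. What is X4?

186 × 264 mm

X1: ⌊1056/2⌋ × 747 = 528 × 747 mm
X2: ⌊747/2⌋ × 528 = 373 × 528 mm
X3: ⌊528/2⌋ × 373 = 264 × 373 mm
X4: ⌊373/2⌋ × 264 = 186 × 264 mm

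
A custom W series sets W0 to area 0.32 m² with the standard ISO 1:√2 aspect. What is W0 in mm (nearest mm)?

476 × 673 mm

Let the short side be w mm. Then w · w√2 = 0.32 m² = 320,000 mm².
w² = 320,000/√2, so w ≈ 475.7 mm; long side = w√2 ≈ 672.7 mm.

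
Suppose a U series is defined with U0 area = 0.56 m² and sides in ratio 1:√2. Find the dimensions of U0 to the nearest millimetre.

629 × 890 mm

Let the short side be w mm. Then w · w√2 = 0.56 m² = 560,000 mm².
w² = 560,000/√2, so w ≈ 629.3 mm; long side = w√2 ≈ 889.9 mm.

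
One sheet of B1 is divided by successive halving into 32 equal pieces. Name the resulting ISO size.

32 = 2^5, so 5 halving steps.
B1 → B2 → … → B6 after 5 steps.

B6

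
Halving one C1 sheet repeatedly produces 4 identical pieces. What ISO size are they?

4 = 2^2, so 2 halving steps.
C1 → C2 → … → C3 after 2 steps.

C3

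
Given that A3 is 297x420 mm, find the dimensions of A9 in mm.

37 × 52 mm

A4: ⌊420/2⌋ × 297 = 210 × 297 mm
A5: ⌊297/2⌋ × 210 = 148 × 210 mm
A6: ⌊210/2⌋ × 148 = 105 × 148 mm
A7: ⌊148/2⌋ × 105 = 74 × 105 mm
A8: ⌊105/2⌋ × 74 = 52 × 74 mm
A9: ⌊74/2⌋ × 52 = 37 × 52 mm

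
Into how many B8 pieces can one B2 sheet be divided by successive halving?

64

Each ISO step halves the sheet: 1 × B2 → 2 × B3 → 4 × B4 → 8 × B5 → …
From B2 to B8 is 6 halving steps: 2^6 = 64.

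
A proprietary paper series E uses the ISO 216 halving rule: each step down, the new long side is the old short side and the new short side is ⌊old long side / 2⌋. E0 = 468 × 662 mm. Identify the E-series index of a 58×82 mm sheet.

E0: 468 × 662 mm
E1: 331 × 468 mm
E2: 234 × 331 mm
E3: 165 × 234 mm
E4: 117 × 165 mm
E5: 82 × 117 mm
E6: 58 × 82 mm
E7: 41 × 58 mm
→ matches E6.

E6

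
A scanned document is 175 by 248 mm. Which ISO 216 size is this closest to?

B5 (176 × 250 mm)

Aspect ratio 248/175 ≈ 1.417 — close to the ISO √2 ≈ 1.414.
In the B-series (B0 = 1000 × 1414 mm): B5 = 176 × 250 mm.
Off by 3 mm total — nearest standard size.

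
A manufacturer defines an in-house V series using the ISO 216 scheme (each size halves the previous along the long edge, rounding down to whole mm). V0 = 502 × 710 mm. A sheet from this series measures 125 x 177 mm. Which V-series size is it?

V4

V0: 502 × 710 mm
V1: 355 × 502 mm
V2: 251 × 355 mm
V3: 177 × 251 mm
V4: 125 × 177 mm
V5: 88 × 125 mm
→ matches V4.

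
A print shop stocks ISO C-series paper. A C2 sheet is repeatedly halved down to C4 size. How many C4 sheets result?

Each ISO step halves the sheet: 1 × C2 → 2 × C3 → 4 × C4
From C2 to C4 is 2 halving steps: 2^2 = 4.

4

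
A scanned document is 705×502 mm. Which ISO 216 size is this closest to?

Aspect ratio 705/502 ≈ 1.404 — close to the ISO √2 ≈ 1.414.
In the B-series (B0 = 1000 × 1414 mm): B2 = 500 × 707 mm.
Off by 4 mm total — nearest standard size.

B2 (500 × 707 mm)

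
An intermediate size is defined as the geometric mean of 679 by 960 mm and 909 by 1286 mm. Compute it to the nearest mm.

786 × 1111 mm

Short side: √(679 · 909) = √617211 ≈ 785.6 → 786 mm
Long side: √(960 · 1286) = √1234560 ≈ 1111.1 → 1111 mm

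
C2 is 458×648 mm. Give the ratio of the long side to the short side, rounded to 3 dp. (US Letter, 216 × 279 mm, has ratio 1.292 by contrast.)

648 / 458 = 1.415
Matches √2 ≈ 1.414 — the ISO 216 defining ratio.

1.415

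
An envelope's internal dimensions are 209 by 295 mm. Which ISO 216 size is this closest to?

A4 (210 × 297 mm)

Aspect ratio 295/209 ≈ 1.411 — close to the ISO √2 ≈ 1.414.
In the A-series (A0 area = 1 m²): A4 = 210 × 297 mm.
Off by 3 mm total — nearest standard size.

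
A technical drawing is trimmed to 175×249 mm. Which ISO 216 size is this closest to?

B5 (176 × 250 mm)

Aspect ratio 249/175 ≈ 1.423 — close to the ISO √2 ≈ 1.414.
In the B-series (B0 = 1000 × 1414 mm): B5 = 176 × 250 mm.
Off by 2 mm total — nearest standard size.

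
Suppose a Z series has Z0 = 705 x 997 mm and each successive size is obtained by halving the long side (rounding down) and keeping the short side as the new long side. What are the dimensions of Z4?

Z1: ⌊997/2⌋ × 705 = 498 × 705 mm
Z2: ⌊705/2⌋ × 498 = 352 × 498 mm
Z3: ⌊498/2⌋ × 352 = 249 × 352 mm
Z4: ⌊352/2⌋ × 249 = 176 × 249 mm

176 × 249 mm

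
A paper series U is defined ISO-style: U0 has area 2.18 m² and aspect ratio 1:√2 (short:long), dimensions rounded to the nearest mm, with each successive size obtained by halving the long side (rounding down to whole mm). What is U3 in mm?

Let U0's short side be w mm. w · w√2 = 2.18 m² = 2,180,000 mm², so w ≈ 1241.6 mm and w√2 ≈ 1755.8 mm → U0 = 1242 × 1756 mm.
U1: ⌊1756/2⌋ × 1242 = 878 × 1242 mm
U2: ⌊1242/2⌋ × 878 = 621 × 878 mm
U3: ⌊878/2⌋ × 621 = 439 × 621 mm

439 × 621 mm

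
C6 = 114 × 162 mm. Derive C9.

40 × 57 mm

C7: ⌊162/2⌋ × 114 = 81 × 114 mm
C8: ⌊114/2⌋ × 81 = 57 × 81 mm
C9: ⌊81/2⌋ × 57 = 40 × 57 mm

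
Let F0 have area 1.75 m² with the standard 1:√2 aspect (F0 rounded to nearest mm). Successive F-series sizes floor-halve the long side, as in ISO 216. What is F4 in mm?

Let F0's short side be w mm. w · w√2 = 1.75 m² = 1,750,000 mm², so w ≈ 1112.4 mm and w√2 ≈ 1573.2 mm → F0 = 1112 × 1573 mm.
F1: ⌊1573/2⌋ × 1112 = 786 × 1112 mm
F2: ⌊1112/2⌋ × 786 = 556 × 786 mm
F3: ⌊786/2⌋ × 556 = 393 × 556 mm
F4: ⌊556/2⌋ × 393 = 278 × 393 mm

278 × 393 mm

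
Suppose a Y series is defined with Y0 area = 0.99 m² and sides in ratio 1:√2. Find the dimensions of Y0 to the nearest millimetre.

Let the short side be w mm. Then w · w√2 = 0.99 m² = 990,000 mm².
w² = 990,000/√2, so w ≈ 836.7 mm; long side = w√2 ≈ 1183.2 mm.

837 × 1183 mm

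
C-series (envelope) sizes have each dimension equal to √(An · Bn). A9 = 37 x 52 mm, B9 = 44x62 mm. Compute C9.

Short side: √(37 · 44) = √1628 ≈ 40.3 → 40 mm
Long side: √(52 · 62) = √3224 ≈ 56.8 → 57 mm

40 × 57 mm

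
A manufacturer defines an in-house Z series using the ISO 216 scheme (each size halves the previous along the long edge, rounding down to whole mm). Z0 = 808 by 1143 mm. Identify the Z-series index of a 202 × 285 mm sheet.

Z0: 808 × 1143 mm
Z1: 571 × 808 mm
Z2: 404 × 571 mm
Z3: 285 × 404 mm
Z4: 202 × 285 mm
Z5: 142 × 202 mm
→ matches Z4.

Z4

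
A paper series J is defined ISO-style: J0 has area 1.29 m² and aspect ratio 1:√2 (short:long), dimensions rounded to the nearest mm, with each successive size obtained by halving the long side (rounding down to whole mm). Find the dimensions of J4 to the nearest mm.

Let J0's short side be w mm. w · w√2 = 1.29 m² = 1,290,000 mm², so w ≈ 955.1 mm and w√2 ≈ 1350.7 mm → J0 = 955 × 1351 mm.
J1: ⌊1351/2⌋ × 955 = 675 × 955 mm
J2: ⌊955/2⌋ × 675 = 477 × 675 mm
J3: ⌊675/2⌋ × 477 = 337 × 477 mm
J4: ⌊477/2⌋ × 337 = 238 × 337 mm

238 × 337 mm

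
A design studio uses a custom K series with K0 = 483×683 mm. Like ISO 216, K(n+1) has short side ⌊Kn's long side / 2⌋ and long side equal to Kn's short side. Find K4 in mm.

120 × 170 mm

K1: ⌊683/2⌋ × 483 = 341 × 483 mm
K2: ⌊483/2⌋ × 341 = 241 × 341 mm
K3: ⌊341/2⌋ × 241 = 170 × 241 mm
K4: ⌊241/2⌋ × 170 = 120 × 170 mm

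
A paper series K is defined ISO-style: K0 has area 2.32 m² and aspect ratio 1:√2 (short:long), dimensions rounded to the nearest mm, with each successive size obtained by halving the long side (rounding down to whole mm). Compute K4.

Let K0's short side be w mm. w · w√2 = 2.32 m² = 2,320,000 mm², so w ≈ 1280.8 mm and w√2 ≈ 1811.3 mm → K0 = 1281 × 1811 mm.
K1: ⌊1811/2⌋ × 1281 = 905 × 1281 mm
K2: ⌊1281/2⌋ × 905 = 640 × 905 mm
K3: ⌊905/2⌋ × 640 = 452 × 640 mm
K4: ⌊640/2⌋ × 452 = 320 × 452 mm

320 × 452 mm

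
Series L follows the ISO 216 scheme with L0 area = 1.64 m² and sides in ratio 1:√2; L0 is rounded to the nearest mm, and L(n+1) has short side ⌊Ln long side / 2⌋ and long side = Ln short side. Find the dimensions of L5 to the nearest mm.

Let L0's short side be w mm. w · w√2 = 1.64 m² = 1,640,000 mm², so w ≈ 1076.9 mm and w√2 ≈ 1522.9 mm → L0 = 1077 × 1523 mm.
L1: ⌊1523/2⌋ × 1077 = 761 × 1077 mm
L2: ⌊1077/2⌋ × 761 = 538 × 761 mm
L3: ⌊761/2⌋ × 538 = 380 × 538 mm
L4: ⌊538/2⌋ × 380 = 269 × 380 mm
L5: ⌊380/2⌋ × 269 = 190 × 269 mm

190 × 269 mm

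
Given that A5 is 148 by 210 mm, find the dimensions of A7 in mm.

74 × 105 mm

A6: ⌊210/2⌋ × 148 = 105 × 148 mm
A7: ⌊148/2⌋ × 105 = 74 × 105 mm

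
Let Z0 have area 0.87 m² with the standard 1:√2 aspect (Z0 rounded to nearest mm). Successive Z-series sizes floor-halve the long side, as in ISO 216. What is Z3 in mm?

Let Z0's short side be w mm. w · w√2 = 0.87 m² = 870,000 mm², so w ≈ 784.3 mm and w√2 ≈ 1109.2 mm → Z0 = 784 × 1109 mm.
Z1: ⌊1109/2⌋ × 784 = 554 × 784 mm
Z2: ⌊784/2⌋ × 554 = 392 × 554 mm
Z3: ⌊554/2⌋ × 392 = 277 × 392 mm

277 × 392 mm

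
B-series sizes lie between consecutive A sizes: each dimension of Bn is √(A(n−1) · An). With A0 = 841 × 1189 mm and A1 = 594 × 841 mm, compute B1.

Short side: √(841 · 594) = √499554 ≈ 706.8 → 707 mm
Long side: √(1189 · 841) = √999949 ≈ 1000.0 → 1000 mm

707 × 1000 mm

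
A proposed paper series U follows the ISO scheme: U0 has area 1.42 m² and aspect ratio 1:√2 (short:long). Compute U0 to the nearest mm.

1002 × 1417 mm

Let the short side be w mm. Then w · w√2 = 1.42 m² = 1,420,000 mm².
w² = 1,420,000/√2, so w ≈ 1002.0 mm; long side = w√2 ≈ 1417.1 mm.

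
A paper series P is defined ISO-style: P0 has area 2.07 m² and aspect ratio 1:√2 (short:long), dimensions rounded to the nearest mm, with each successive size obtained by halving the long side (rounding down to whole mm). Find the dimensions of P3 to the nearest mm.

Let P0's short side be w mm. w · w√2 = 2.07 m² = 2,070,000 mm², so w ≈ 1209.8 mm and w√2 ≈ 1711.0 mm → P0 = 1210 × 1711 mm.
P1: ⌊1711/2⌋ × 1210 = 855 × 1210 mm
P2: ⌊1210/2⌋ × 855 = 605 × 855 mm
P3: ⌊855/2⌋ × 605 = 427 × 605 mm

427 × 605 mm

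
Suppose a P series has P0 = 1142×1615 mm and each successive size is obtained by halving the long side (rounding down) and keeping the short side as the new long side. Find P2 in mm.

P1: ⌊1615/2⌋ × 1142 = 807 × 1142 mm
P2: ⌊1142/2⌋ × 807 = 571 × 807 mm

571 × 807 mm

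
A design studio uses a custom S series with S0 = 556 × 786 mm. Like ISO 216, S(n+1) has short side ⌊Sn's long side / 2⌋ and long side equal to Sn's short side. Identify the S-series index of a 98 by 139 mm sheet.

S0: 556 × 786 mm
S1: 393 × 556 mm
S2: 278 × 393 mm
S3: 196 × 278 mm
S4: 139 × 196 mm
S5: 98 × 139 mm
S6: 69 × 98 mm
→ matches S5.

S5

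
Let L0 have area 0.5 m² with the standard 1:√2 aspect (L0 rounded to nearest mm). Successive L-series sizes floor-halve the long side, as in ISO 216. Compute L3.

Let L0's short side be w mm. w · w√2 = 0.5 m² = 500,000 mm², so w ≈ 594.6 mm and w√2 ≈ 840.9 mm → L0 = 595 × 841 mm.
L1: ⌊841/2⌋ × 595 = 420 × 595 mm
L2: ⌊595/2⌋ × 420 = 297 × 420 mm
L3: ⌊420/2⌋ × 297 = 210 × 297 mm

210 × 297 mm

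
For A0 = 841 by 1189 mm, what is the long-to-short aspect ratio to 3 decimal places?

1.414

1189 / 841 = 1.414
Matches √2 ≈ 1.414 — the ISO 216 defining ratio.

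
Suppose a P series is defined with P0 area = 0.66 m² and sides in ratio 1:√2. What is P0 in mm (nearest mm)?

683 × 966 mm

Let the short side be w mm. Then w · w√2 = 0.66 m² = 660,000 mm².
w² = 660,000/√2, so w ≈ 683.1 mm; long side = w√2 ≈ 966.1 mm.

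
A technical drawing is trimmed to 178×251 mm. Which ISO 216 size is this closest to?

B5 (176 × 250 mm)

Aspect ratio 251/178 ≈ 1.410 — close to the ISO √2 ≈ 1.414.
In the B-series (B0 = 1000 × 1414 mm): B5 = 176 × 250 mm.
Off by 3 mm total — nearest standard size.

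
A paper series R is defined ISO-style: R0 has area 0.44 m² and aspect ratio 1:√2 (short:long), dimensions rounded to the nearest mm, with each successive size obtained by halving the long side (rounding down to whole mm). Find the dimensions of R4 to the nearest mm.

139 × 197 mm

Let R0's short side be w mm. w · w√2 = 0.44 m² = 440,000 mm², so w ≈ 557.8 mm and w√2 ≈ 788.8 mm → R0 = 558 × 789 mm.
R1: ⌊789/2⌋ × 558 = 394 × 558 mm
R2: ⌊558/2⌋ × 394 = 279 × 394 mm
R3: ⌊394/2⌋ × 279 = 197 × 279 mm
R4: ⌊279/2⌋ × 197 = 139 × 197 mm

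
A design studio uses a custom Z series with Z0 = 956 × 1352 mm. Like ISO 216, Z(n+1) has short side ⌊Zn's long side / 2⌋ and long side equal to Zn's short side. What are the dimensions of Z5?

169 × 239 mm

Z1: ⌊1352/2⌋ × 956 = 676 × 956 mm
Z2: ⌊956/2⌋ × 676 = 478 × 676 mm
Z3: ⌊676/2⌋ × 478 = 338 × 478 mm
Z4: ⌊478/2⌋ × 338 = 239 × 338 mm
Z5: ⌊338/2⌋ × 239 = 169 × 239 mm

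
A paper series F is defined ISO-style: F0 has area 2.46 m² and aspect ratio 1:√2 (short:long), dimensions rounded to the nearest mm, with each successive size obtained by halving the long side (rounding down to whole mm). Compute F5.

233 × 329 mm

Let F0's short side be w mm. w · w√2 = 2.46 m² = 2,460,000 mm², so w ≈ 1318.9 mm and w√2 ≈ 1865.2 mm → F0 = 1319 × 1865 mm.
F1: ⌊1865/2⌋ × 1319 = 932 × 1319 mm
F2: ⌊1319/2⌋ × 932 = 659 × 932 mm
F3: ⌊932/2⌋ × 659 = 466 × 659 mm
F4: ⌊659/2⌋ × 466 = 329 × 466 mm
F5: ⌊466/2⌋ × 329 = 233 × 329 mm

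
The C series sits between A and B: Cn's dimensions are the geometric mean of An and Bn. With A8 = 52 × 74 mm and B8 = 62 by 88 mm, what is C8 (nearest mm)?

Short side: √(52 · 62) = √3224 ≈ 56.8 → 57 mm
Long side: √(74 · 88) = √6512 ≈ 80.7 → 81 mm

57 × 81 mm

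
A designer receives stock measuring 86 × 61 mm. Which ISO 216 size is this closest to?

Aspect ratio 86/61 ≈ 1.410 — close to the ISO √2 ≈ 1.414.
In the B-series (B0 = 1000 × 1414 mm): B8 = 62 × 88 mm.
Off by 3 mm total — nearest standard size.

B8 (62 × 88 mm)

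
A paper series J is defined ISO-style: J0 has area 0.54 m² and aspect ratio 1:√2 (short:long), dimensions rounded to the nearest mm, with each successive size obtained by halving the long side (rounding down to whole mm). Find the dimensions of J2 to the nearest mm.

Let J0's short side be w mm. w · w√2 = 0.54 m² = 540,000 mm², so w ≈ 617.9 mm and w√2 ≈ 873.9 mm → J0 = 618 × 874 mm.
J1: ⌊874/2⌋ × 618 = 437 × 618 mm
J2: ⌊618/2⌋ × 437 = 309 × 437 mm

309 × 437 mm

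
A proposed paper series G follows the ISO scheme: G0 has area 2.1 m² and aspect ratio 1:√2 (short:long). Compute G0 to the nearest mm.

Let the short side be w mm. Then w · w√2 = 2.1 m² = 2,100,000 mm².
w² = 2,100,000/√2, so w ≈ 1218.6 mm; long side = w√2 ≈ 1723.3 mm.

1219 × 1723 mm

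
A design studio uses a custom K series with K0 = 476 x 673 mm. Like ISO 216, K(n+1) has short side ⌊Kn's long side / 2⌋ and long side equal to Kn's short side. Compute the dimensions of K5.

84 × 119 mm

K1: ⌊673/2⌋ × 476 = 336 × 476 mm
K2: ⌊476/2⌋ × 336 = 238 × 336 mm
K3: ⌊336/2⌋ × 238 = 168 × 238 mm
K4: ⌊238/2⌋ × 168 = 119 × 168 mm
K5: ⌊168/2⌋ × 119 = 84 × 119 mm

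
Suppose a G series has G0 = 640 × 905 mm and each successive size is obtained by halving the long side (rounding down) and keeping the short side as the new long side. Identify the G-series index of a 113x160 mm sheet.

G5

G0: 640 × 905 mm
G1: 452 × 640 mm
G2: 320 × 452 mm
G3: 226 × 320 mm
G4: 160 × 226 mm
G5: 113 × 160 mm
G6: 80 × 113 mm
→ matches G5.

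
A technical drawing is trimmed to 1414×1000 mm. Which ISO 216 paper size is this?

B0 (1000 × 1414 mm)

Aspect ratio 1414/1000 ≈ 1.414 — close to the ISO √2 ≈ 1.414.
In the B-series (B0 = 1000 × 1414 mm): B0 = 1000 × 1414 mm.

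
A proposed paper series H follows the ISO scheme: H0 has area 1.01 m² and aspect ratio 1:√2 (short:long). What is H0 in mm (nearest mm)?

Let the short side be w mm. Then w · w√2 = 1.01 m² = 1,010,000 mm².
w² = 1,010,000/√2, so w ≈ 845.1 mm; long side = w√2 ≈ 1195.1 mm.

845 × 1195 mm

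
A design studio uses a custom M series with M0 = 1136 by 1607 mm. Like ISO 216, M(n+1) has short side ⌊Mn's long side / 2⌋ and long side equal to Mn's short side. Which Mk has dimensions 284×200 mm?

M0: 1136 × 1607 mm
M1: 803 × 1136 mm
M2: 568 × 803 mm
M3: 401 × 568 mm
M4: 284 × 401 mm
M5: 200 × 284 mm
M6: 142 × 200 mm
→ matches M5.

M5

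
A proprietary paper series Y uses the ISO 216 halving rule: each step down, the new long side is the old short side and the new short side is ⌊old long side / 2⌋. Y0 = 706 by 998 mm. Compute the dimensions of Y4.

176 × 249 mm

Y1: ⌊998/2⌋ × 706 = 499 × 706 mm
Y2: ⌊706/2⌋ × 499 = 353 × 499 mm
Y3: ⌊499/2⌋ × 353 = 249 × 353 mm
Y4: ⌊353/2⌋ × 249 = 176 × 249 mm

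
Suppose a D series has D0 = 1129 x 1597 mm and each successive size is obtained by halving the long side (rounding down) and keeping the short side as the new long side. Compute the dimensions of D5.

D1: ⌊1597/2⌋ × 1129 = 798 × 1129 mm
D2: ⌊1129/2⌋ × 798 = 564 × 798 mm
D3: ⌊798/2⌋ × 564 = 399 × 564 mm
D4: ⌊564/2⌋ × 399 = 282 × 399 mm
D5: ⌊399/2⌋ × 282 = 199 × 282 mm

199 × 282 mm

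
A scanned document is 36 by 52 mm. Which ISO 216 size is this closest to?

Aspect ratio 52/36 ≈ 1.444 (ISO target is √2 ≈ 1.414).
In the A-series (A0 area = 1 m²): A9 = 37 × 52 mm.
Off by 1 mm total — nearest standard size.

A9 (37 × 52 mm)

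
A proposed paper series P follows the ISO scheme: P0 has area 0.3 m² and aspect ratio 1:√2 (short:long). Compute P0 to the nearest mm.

461 × 651 mm

Let the short side be w mm. Then w · w√2 = 0.3 m² = 300,000 mm².
w² = 300,000/√2, so w ≈ 460.6 mm; long side = w√2 ≈ 651.4 mm.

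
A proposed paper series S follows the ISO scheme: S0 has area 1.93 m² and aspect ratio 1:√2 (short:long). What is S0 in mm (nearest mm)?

1168 × 1652 mm

Let the short side be w mm. Then w · w√2 = 1.93 m² = 1,930,000 mm².
w² = 1,930,000/√2, so w ≈ 1168.2 mm; long side = w√2 ≈ 1652.1 mm.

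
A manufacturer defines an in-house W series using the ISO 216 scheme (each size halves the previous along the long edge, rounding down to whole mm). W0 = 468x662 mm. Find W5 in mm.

W1: ⌊662/2⌋ × 468 = 331 × 468 mm
W2: ⌊468/2⌋ × 331 = 234 × 331 mm
W3: ⌊331/2⌋ × 234 = 165 × 234 mm
W4: ⌊234/2⌋ × 165 = 117 × 165 mm
W5: ⌊165/2⌋ × 117 = 82 × 117 mm

82 × 117 mm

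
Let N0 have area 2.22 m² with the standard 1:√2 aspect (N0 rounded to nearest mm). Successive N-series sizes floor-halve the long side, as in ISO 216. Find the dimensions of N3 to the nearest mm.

Let N0's short side be w mm. w · w√2 = 2.22 m² = 2,220,000 mm², so w ≈ 1252.9 mm and w√2 ≈ 1771.9 mm → N0 = 1253 × 1772 mm.
N1: ⌊1772/2⌋ × 1253 = 886 × 1253 mm
N2: ⌊1253/2⌋ × 886 = 626 × 886 mm
N3: ⌊886/2⌋ × 626 = 443 × 626 mm

443 × 626 mm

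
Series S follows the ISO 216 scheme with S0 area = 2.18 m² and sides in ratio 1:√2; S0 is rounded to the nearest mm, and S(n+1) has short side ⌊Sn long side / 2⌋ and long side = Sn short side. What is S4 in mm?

310 × 439 mm

Let S0's short side be w mm. w · w√2 = 2.18 m² = 2,180,000 mm², so w ≈ 1241.6 mm and w√2 ≈ 1755.8 mm → S0 = 1242 × 1756 mm.
S1: ⌊1756/2⌋ × 1242 = 878 × 1242 mm
S2: ⌊1242/2⌋ × 878 = 621 × 878 mm
S3: ⌊878/2⌋ × 621 = 439 × 621 mm
S4: ⌊621/2⌋ × 439 = 310 × 439 mm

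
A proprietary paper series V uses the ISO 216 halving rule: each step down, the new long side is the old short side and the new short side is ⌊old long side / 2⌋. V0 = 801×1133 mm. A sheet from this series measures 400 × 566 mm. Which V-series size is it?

V2

V0: 801 × 1133 mm
V1: 566 × 801 mm
V2: 400 × 566 mm
V3: 283 × 400 mm
→ matches V2.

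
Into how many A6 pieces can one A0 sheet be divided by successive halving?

A0 = 841 × 1189 mm; A6 = 105 × 148 mm.
Each halving step doubles the count; 6 steps from A0 to A6.
2^6 = 64.

64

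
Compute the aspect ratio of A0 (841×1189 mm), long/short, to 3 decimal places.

1189 / 841 = 1.414
Matches √2 ≈ 1.414 — the ISO 216 defining ratio.

1.414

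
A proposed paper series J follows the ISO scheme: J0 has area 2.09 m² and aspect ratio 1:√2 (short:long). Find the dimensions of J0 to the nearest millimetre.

1216 × 1719 mm

Let the short side be w mm. Then w · w√2 = 2.09 m² = 2,090,000 mm².
w² = 2,090,000/√2, so w ≈ 1215.7 mm; long side = w√2 ≈ 1719.2 mm.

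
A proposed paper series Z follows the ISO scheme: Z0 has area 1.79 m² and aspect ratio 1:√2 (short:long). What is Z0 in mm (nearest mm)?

1125 × 1591 mm

Let the short side be w mm. Then w · w√2 = 1.79 m² = 1,790,000 mm².
w² = 1,790,000/√2, so w ≈ 1125.0 mm; long side = w√2 ≈ 1591.1 mm.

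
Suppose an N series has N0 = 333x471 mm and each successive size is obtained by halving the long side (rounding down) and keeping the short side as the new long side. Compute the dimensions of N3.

117 × 166 mm

N1: ⌊471/2⌋ × 333 = 235 × 333 mm
N2: ⌊333/2⌋ × 235 = 166 × 235 mm
N3: ⌊235/2⌋ × 166 = 117 × 166 mm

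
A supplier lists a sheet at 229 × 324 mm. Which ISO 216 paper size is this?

C4 (229 × 324 mm)

Aspect ratio 324/229 ≈ 1.415 — close to the ISO √2 ≈ 1.414.
In the C-series (envelope sizes, between A and B): C4 = 229 × 324 mm.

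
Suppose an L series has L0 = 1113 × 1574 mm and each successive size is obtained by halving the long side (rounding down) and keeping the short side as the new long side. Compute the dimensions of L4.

278 × 393 mm

L1: ⌊1574/2⌋ × 1113 = 787 × 1113 mm
L2: ⌊1113/2⌋ × 787 = 556 × 787 mm
L3: ⌊787/2⌋ × 556 = 393 × 556 mm
L4: ⌊556/2⌋ × 393 = 278 × 393 mm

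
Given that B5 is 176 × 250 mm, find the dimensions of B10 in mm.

31 × 44 mm

B6: ⌊250/2⌋ × 176 = 125 × 176 mm
B7: ⌊176/2⌋ × 125 = 88 × 125 mm
B8: ⌊125/2⌋ × 88 = 62 × 88 mm
B9: ⌊88/2⌋ × 62 = 44 × 62 mm
B10: ⌊62/2⌋ × 44 = 31 × 44 mm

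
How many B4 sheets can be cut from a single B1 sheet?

8

B1 = 707 × 1000 mm; B4 = 250 × 353 mm.
Each halving step doubles the count; 3 steps from B1 to B4.
2^3 = 8.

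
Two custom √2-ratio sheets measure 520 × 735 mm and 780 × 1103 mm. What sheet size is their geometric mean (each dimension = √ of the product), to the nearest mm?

637 × 900 mm

Short side: √(520 · 780) = √405600 ≈ 636.9 → 637 mm
Long side: √(735 · 1103) = √810705 ≈ 900.4 → 900 mm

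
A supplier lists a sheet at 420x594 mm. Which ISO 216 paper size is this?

Aspect ratio 594/420 ≈ 1.414 — close to the ISO √2 ≈ 1.414.
In the A-series (A0 area = 1 m²): A2 = 420 × 594 mm.

A2 (420 × 594 mm)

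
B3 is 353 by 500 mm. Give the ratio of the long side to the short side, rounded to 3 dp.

1.416

500 / 353 = 1.416
ISO 216 targets √2 ≈ 1.414; the +0.002 deviation is from mm rounding.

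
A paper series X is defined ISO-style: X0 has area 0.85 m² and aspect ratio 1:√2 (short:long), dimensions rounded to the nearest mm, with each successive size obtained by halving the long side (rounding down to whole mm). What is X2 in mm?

Let X0's short side be w mm. w · w√2 = 0.85 m² = 850,000 mm², so w ≈ 775.3 mm and w√2 ≈ 1096.4 mm → X0 = 775 × 1096 mm.
X1: ⌊1096/2⌋ × 775 = 548 × 775 mm
X2: ⌊775/2⌋ × 548 = 387 × 548 mm

387 × 548 mm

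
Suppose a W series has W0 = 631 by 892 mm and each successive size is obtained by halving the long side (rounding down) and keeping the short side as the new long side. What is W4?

W1: ⌊892/2⌋ × 631 = 446 × 631 mm
W2: ⌊631/2⌋ × 446 = 315 × 446 mm
W3: ⌊446/2⌋ × 315 = 223 × 315 mm
W4: ⌊315/2⌋ × 223 = 157 × 223 mm

157 × 223 mm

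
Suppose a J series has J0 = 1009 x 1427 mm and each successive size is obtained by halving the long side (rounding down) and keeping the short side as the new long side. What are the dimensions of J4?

J1: ⌊1427/2⌋ × 1009 = 713 × 1009 mm
J2: ⌊1009/2⌋ × 713 = 504 × 713 mm
J3: ⌊713/2⌋ × 504 = 356 × 504 mm
J4: ⌊504/2⌋ × 356 = 252 × 356 mm

252 × 356 mm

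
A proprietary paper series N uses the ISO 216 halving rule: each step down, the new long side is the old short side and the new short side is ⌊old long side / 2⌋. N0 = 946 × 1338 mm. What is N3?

N1: ⌊1338/2⌋ × 946 = 669 × 946 mm
N2: ⌊946/2⌋ × 669 = 473 × 669 mm
N3: ⌊669/2⌋ × 473 = 334 × 473 mm

334 × 473 mm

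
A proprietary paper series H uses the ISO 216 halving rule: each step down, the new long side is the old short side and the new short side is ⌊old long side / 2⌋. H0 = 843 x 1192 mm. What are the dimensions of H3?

298 × 421 mm

H1: ⌊1192/2⌋ × 843 = 596 × 843 mm
H2: ⌊843/2⌋ × 596 = 421 × 596 mm
H3: ⌊596/2⌋ × 421 = 298 × 421 mm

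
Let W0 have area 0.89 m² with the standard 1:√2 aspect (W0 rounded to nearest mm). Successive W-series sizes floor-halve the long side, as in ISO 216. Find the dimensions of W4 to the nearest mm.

Let W0's short side be w mm. w · w√2 = 0.89 m² = 890,000 mm², so w ≈ 793.3 mm and w√2 ≈ 1121.9 mm → W0 = 793 × 1122 mm.
W1: ⌊1122/2⌋ × 793 = 561 × 793 mm
W2: ⌊793/2⌋ × 561 = 396 × 561 mm
W3: ⌊561/2⌋ × 396 = 280 × 396 mm
W4: ⌊396/2⌋ × 280 = 198 × 280 mm

198 × 280 mm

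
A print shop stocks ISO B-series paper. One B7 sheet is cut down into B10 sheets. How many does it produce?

Each ISO step halves the sheet: 1 × B7 → 2 × B8 → 4 × B9 → 8 × B10
From B7 to B10 is 3 halving steps: 2^3 = 8.

8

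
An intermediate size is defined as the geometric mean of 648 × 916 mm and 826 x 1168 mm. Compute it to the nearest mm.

Short side: √(648 · 826) = √535248 ≈ 731.6 → 732 mm
Long side: √(916 · 1168) = √1069888 ≈ 1034.4 → 1034 mm

732 × 1034 mm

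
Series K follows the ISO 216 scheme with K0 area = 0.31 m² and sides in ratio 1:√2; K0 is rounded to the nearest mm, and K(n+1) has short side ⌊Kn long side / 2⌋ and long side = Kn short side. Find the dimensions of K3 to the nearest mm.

Let K0's short side be w mm. w · w√2 = 0.31 m² = 310,000 mm², so w ≈ 468.2 mm and w√2 ≈ 662.1 mm → K0 = 468 × 662 mm.
K1: ⌊662/2⌋ × 468 = 331 × 468 mm
K2: ⌊468/2⌋ × 331 = 234 × 331 mm
K3: ⌊331/2⌋ × 234 = 165 × 234 mm

165 × 234 mm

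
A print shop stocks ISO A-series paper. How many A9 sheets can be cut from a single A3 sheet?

64

Each ISO step halves the sheet: 1 × A3 → 2 × A4 → 4 × A5 → 8 × A6 → …
From A3 to A9 is 6 halving steps: 2^6 = 64.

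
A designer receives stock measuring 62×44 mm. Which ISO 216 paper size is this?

Aspect ratio 62/44 ≈ 1.409 — close to the ISO √2 ≈ 1.414.
In the B-series (B0 = 1000 × 1414 mm): B9 = 44 × 62 mm.

B9 (44 × 62 mm)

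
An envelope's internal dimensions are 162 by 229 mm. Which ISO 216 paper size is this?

Aspect ratio 229/162 ≈ 1.414 — close to the ISO √2 ≈ 1.414.
In the C-series (envelope sizes, between A and B): C5 = 162 × 229 mm.

C5 (162 × 229 mm)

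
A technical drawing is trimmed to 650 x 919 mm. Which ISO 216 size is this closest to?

Aspect ratio 919/650 ≈ 1.414 — close to the ISO √2 ≈ 1.414.
In the C-series (envelope sizes, between A and B): C1 = 648 × 917 mm.
Off by 4 mm total — nearest standard size.

C1 (648 × 917 mm)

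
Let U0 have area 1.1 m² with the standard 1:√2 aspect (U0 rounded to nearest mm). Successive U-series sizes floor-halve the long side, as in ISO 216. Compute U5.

155 × 220 mm

Let U0's short side be w mm. w · w√2 = 1.1 m² = 1,100,000 mm², so w ≈ 881.9 mm and w√2 ≈ 1247.3 mm → U0 = 882 × 1247 mm.
U1: ⌊1247/2⌋ × 882 = 623 × 882 mm
U2: ⌊882/2⌋ × 623 = 441 × 623 mm
U3: ⌊623/2⌋ × 441 = 311 × 441 mm
U4: ⌊441/2⌋ × 311 = 220 × 311 mm
U5: ⌊311/2⌋ × 220 = 155 × 220 mm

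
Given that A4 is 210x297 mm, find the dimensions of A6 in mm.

105 × 148 mm

A5: ⌊297/2⌋ × 210 = 148 × 210 mm
A6: ⌊210/2⌋ × 148 = 105 × 148 mm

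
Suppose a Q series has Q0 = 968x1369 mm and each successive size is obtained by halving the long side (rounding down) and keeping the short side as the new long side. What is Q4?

Q1 = 684 × 968 mm (from Q0 by 1 halving).
Q2: ⌊968/2⌋ × 684 = 484 × 684 mm
Q3: ⌊684/2⌋ × 484 = 342 × 484 mm
Q4: ⌊484/2⌋ × 342 = 242 × 342 mm

242 × 342 mm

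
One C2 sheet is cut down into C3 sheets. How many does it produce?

C2 = 458 × 648 mm; C3 = 324 × 458 mm.
Each halving step doubles the count; 1 step from C2 to C3.
2^1 = 2.

2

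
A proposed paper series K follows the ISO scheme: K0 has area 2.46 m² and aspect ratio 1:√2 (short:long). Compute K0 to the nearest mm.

1319 × 1865 mm

Let the short side be w mm. Then w · w√2 = 2.46 m² = 2,460,000 mm².
w² = 2,460,000/√2, so w ≈ 1318.9 mm; long side = w√2 ≈ 1865.2 mm.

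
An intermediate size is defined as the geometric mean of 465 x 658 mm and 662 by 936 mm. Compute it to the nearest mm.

555 × 785 mm

Short side: √(465 · 662) = √307830 ≈ 554.8 → 555 mm
Long side: √(658 · 936) = √615888 ≈ 784.8 → 785 mm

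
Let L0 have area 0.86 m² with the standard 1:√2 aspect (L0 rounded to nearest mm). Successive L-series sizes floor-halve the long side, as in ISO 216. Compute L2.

Let L0's short side be w mm. w · w√2 = 0.86 m² = 860,000 mm², so w ≈ 779.8 mm and w√2 ≈ 1102.8 mm → L0 = 780 × 1103 mm.
L1: ⌊1103/2⌋ × 780 = 551 × 780 mm
L2: ⌊780/2⌋ × 551 = 390 × 551 mm

390 × 551 mm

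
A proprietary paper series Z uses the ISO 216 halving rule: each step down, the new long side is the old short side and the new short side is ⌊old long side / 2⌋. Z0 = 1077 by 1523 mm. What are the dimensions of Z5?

Z1: ⌊1523/2⌋ × 1077 = 761 × 1077 mm
Z2: ⌊1077/2⌋ × 761 = 538 × 761 mm
Z3: ⌊761/2⌋ × 538 = 380 × 538 mm
Z4: ⌊538/2⌋ × 380 = 269 × 380 mm
Z5: ⌊380/2⌋ × 269 = 190 × 269 mm

190 × 269 mm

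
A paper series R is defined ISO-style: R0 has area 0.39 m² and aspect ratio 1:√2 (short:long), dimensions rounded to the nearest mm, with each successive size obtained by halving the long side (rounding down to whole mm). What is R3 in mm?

Let R0's short side be w mm. w · w√2 = 0.39 m² = 390,000 mm², so w ≈ 525.1 mm and w√2 ≈ 742.7 mm → R0 = 525 × 743 mm.
R1: ⌊743/2⌋ × 525 = 371 × 525 mm
R2: ⌊525/2⌋ × 371 = 262 × 371 mm
R3: ⌊371/2⌋ × 262 = 185 × 262 mm

185 × 262 mm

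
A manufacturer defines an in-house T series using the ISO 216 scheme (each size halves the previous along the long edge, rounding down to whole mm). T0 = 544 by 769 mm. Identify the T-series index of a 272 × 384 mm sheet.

T2

T0: 544 × 769 mm
T1: 384 × 544 mm
T2: 272 × 384 mm
T3: 192 × 272 mm
→ matches T2.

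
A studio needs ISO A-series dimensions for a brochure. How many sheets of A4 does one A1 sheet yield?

8

A1 = 594 × 841 mm; A4 = 210 × 297 mm.
Each halving step doubles the count; 3 steps from A1 to A4.
2^3 = 8.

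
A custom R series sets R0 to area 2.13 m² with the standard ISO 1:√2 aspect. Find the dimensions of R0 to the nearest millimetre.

1227 × 1736 mm

Let the short side be w mm. Then w · w√2 = 2.13 m² = 2,130,000 mm².
w² = 2,130,000/√2, so w ≈ 1227.2 mm; long side = w√2 ≈ 1735.6 mm.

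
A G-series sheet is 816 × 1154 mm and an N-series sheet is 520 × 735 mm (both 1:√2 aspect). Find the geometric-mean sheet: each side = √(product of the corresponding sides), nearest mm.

Short side: √(816 · 520) = √424320 ≈ 651.4 → 651 mm
Long side: √(1154 · 735) = √848190 ≈ 921.0 → 921 mm

651 × 921 mm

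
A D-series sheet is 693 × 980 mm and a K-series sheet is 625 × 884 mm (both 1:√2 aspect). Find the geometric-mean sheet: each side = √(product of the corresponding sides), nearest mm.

658 × 931 mm

Short side: √(693 · 625) = √433125 ≈ 658.1 → 658 mm
Long side: √(980 · 884) = √866320 ≈ 930.8 → 931 mm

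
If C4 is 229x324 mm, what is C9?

40 × 57 mm

C5: ⌊324/2⌋ × 229 = 162 × 229 mm
C6: ⌊229/2⌋ × 162 = 114 × 162 mm
C7: ⌊162/2⌋ × 114 = 81 × 114 mm
C8: ⌊114/2⌋ × 81 = 57 × 81 mm
C9: ⌊81/2⌋ × 57 = 40 × 57 mm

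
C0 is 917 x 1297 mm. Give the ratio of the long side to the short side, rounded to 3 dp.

1.414

1297 / 917 = 1.414
Matches √2 ≈ 1.414 — the ISO 216 defining ratio.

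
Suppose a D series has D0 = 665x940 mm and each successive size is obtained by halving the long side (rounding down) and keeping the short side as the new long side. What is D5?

117 × 166 mm

D1 = 470 × 665 mm (from D0 by 1 halving).
D2: ⌊665/2⌋ × 470 = 332 × 470 mm
D3: ⌊470/2⌋ × 332 = 235 × 332 mm
D4: ⌊332/2⌋ × 235 = 166 × 235 mm
D5: ⌊235/2⌋ × 166 = 117 × 166 mm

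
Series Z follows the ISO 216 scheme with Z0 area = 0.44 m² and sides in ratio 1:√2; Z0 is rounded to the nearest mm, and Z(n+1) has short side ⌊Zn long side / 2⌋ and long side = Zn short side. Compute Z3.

Let Z0's short side be w mm. w · w√2 = 0.44 m² = 440,000 mm², so w ≈ 557.8 mm and w√2 ≈ 788.8 mm → Z0 = 558 × 789 mm.
Z1: ⌊789/2⌋ × 558 = 394 × 558 mm
Z2: ⌊558/2⌋ × 394 = 279 × 394 mm
Z3: ⌊394/2⌋ × 279 = 197 × 279 mm

197 × 279 mm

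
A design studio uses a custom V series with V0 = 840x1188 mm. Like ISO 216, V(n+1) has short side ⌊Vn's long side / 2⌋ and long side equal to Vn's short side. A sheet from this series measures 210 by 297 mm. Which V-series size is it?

V4

V0: 840 × 1188 mm
V1: 594 × 840 mm
V2: 420 × 594 mm
V3: 297 × 420 mm
V4: 210 × 297 mm
V5: 148 × 210 mm
→ matches V4.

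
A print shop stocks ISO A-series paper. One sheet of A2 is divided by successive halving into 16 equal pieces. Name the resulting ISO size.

16 = 2^4, so 4 halving steps.
A2 → A3 → … → A6 after 4 steps.

A6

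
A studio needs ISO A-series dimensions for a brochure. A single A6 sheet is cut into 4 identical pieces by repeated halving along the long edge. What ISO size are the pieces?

4 = 2^2, so 2 halving steps.
A6 → A7 → … → A8 after 2 steps.

A8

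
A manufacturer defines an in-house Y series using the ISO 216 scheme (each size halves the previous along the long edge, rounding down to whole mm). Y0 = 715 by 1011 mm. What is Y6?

89 × 126 mm

Y1: ⌊1011/2⌋ × 715 = 505 × 715 mm
Y2: ⌊715/2⌋ × 505 = 357 × 505 mm
Y3: ⌊505/2⌋ × 357 = 252 × 357 mm
Y4: ⌊357/2⌋ × 252 = 178 × 252 mm
Y5: ⌊252/2⌋ × 178 = 126 × 178 mm
Y6: ⌊178/2⌋ × 126 = 89 × 126 mm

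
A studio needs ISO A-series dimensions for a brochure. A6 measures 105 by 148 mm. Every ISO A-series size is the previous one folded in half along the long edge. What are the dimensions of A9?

37 × 52 mm

A7: ⌊148/2⌋ × 105 = 74 × 105 mm
A8: ⌊105/2⌋ × 74 = 52 × 74 mm
A9: ⌊74/2⌋ × 52 = 37 × 52 mm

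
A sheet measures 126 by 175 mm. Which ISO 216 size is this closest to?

B6 (125 × 176 mm)

Aspect ratio 175/126 ≈ 1.389 (ISO target is √2 ≈ 1.414).
In the B-series (B0 = 1000 × 1414 mm): B6 = 125 × 176 mm.
Off by 2 mm total — nearest standard size.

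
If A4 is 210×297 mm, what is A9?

37 × 52 mm

A5: ⌊297/2⌋ × 210 = 148 × 210 mm
A6: ⌊210/2⌋ × 148 = 105 × 148 mm
A7: ⌊148/2⌋ × 105 = 74 × 105 mm
A8: ⌊105/2⌋ × 74 = 52 × 74 mm
A9: ⌊74/2⌋ × 52 = 37 × 52 mm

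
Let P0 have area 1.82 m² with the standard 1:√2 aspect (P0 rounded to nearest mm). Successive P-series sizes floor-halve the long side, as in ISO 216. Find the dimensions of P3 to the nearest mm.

401 × 567 mm

Let P0's short side be w mm. w · w√2 = 1.82 m² = 1,820,000 mm², so w ≈ 1134.4 mm and w√2 ≈ 1604.3 mm → P0 = 1134 × 1604 mm.
P1: ⌊1604/2⌋ × 1134 = 802 × 1134 mm
P2: ⌊1134/2⌋ × 802 = 567 × 802 mm
P3: ⌊802/2⌋ × 567 = 401 × 567 mm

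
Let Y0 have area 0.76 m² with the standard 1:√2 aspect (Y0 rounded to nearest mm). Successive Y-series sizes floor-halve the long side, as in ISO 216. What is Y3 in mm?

259 × 366 mm

Let Y0's short side be w mm. w · w√2 = 0.76 m² = 760,000 mm², so w ≈ 733.1 mm and w√2 ≈ 1036.7 mm → Y0 = 733 × 1037 mm.
Y1: ⌊1037/2⌋ × 733 = 518 × 733 mm
Y2: ⌊733/2⌋ × 518 = 366 × 518 mm
Y3: ⌊518/2⌋ × 366 = 259 × 366 mm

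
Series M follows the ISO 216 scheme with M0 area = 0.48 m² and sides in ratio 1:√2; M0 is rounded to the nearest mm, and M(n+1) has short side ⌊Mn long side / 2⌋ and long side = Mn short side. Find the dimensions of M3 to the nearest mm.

206 × 291 mm

Let M0's short side be w mm. w · w√2 = 0.48 m² = 480,000 mm², so w ≈ 582.6 mm and w√2 ≈ 823.9 mm → M0 = 583 × 824 mm.
M1: ⌊824/2⌋ × 583 = 412 × 583 mm
M2: ⌊583/2⌋ × 412 = 291 × 412 mm
M3: ⌊412/2⌋ × 291 = 206 × 291 mm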